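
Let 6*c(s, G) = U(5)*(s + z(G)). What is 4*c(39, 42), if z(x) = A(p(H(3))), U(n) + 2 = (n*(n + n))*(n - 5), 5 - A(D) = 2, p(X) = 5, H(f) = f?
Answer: -56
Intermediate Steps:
A(D) = 3 (A(D) = 5 - 1*2 = 5 - 2 = 3)
U(n) = -2 + 2*n²*(-5 + n) (U(n) = -2 + (n*(n + n))*(n - 5) = -2 + (n*(2*n))*(-5 + n) = -2 + (2*n²)*(-5 + n) = -2 + 2*n²*(-5 + n))
z(x) = 3
c(s, G) = -1 - s/3 (c(s, G) = ((-2 - 10*5² + 2*5³)*(s + 3))/6 = ((-2 - 10*25 + 2*125)*(3 + s))/6 = ((-2 - 250 + 250)*(3 + s))/6 = (-2*(3 + s))/6 = (-6 - 2*s)/6 = -1 - s/3)
4*c(39, 42) = 4*(-1 - ⅓*39) = 4*(-1 - 13) = 4*(-14) = -56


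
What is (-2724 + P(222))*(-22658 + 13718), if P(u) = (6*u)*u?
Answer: -2619241200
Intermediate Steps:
P(u) = 6*u²
(-2724 + P(222))*(-22658 + 13718) = (-2724 + 6*222²)*(-22658 + 13718) = (-2724 + 6*49284)*(-8940) = (-2724 + 295704)*(-8940) = 292980*(-8940) = -2619241200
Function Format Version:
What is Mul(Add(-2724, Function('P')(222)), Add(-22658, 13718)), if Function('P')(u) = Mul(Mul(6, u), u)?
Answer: -2619241200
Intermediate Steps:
Function('P')(u) = Mul(6, Pow(u, 2))
Mul(Add(-2724, Function('P')(222)), Add(-22658, 13718)) = Mul(Add(-2724, Mul(6, Pow(222, 2))), Add(-22658, 13718)) = Mul(Add(-2724, Mul(6, 49284)), -8940) = Mul(Add(-2724, 295704), -8940) = Mul(292980, -8940) = -2619241200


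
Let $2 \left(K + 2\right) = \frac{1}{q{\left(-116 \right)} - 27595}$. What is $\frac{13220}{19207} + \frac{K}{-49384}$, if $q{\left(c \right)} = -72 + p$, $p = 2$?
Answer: $\frac{36124674504227}{52481527941040} \approx 0.68833$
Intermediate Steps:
$q{\left(c \right)} = -70$ ($q{\left(c \right)} = -72 + 2 = -70$)
$K = - \frac{110661}{55330}$ ($K = -2 + \frac{1}{2 \left(-70 - 27595\right)} = -2 + \frac{1}{2 \left(-27665\right)} = -2 + \frac{1}{2} \left(- \frac{1}{27665}\right) = -2 - \frac{1}{55330} = - \frac{110661}{55330} \approx -2.0$)
$\frac{13220}{19207} + \frac{K}{-49384} = \frac{13220}{19207} - \frac{110661}{55330 \left(-49384\right)} = 13220 \cdot \frac{1}{19207} - - \frac{110661}{2732416720} = \frac{13220}{19207} + \frac{110661}{2732416720} = \frac{36124674504227}{52481527941040}$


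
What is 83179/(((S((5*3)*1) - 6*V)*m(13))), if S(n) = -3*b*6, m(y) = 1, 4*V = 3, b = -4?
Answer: 166358/135 ≈ 1232.3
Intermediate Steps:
V = 3/4 (V = (1/4)*3 = 3/4 ≈ 0.75000)
S(n) = 72 (S(n) = -3*(-4)*6 = 12*6 = 72)
83179/(((S((5*3)*1) - 6*V)*m(13))) = 83179/(((72 - 6*3/4)*1)) = 83179/(((72 - 9/2)*1)) = 83179/(((135/2)*1)) = 83179/(135/2) = 83179*(2/135) = 166358/135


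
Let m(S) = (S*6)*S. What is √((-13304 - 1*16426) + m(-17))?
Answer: 2*I*√6999 ≈ 167.32*I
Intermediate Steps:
m(S) = 6*S² (m(S) = (6*S)*S = 6*S²)
√((-13304 - 1*16426) + m(-17)) = √((-13304 - 1*16426) + 6*(-17)²) = √((-13304 - 16426) + 6*289) = √(-29730 + 1734) = √(-27996) = 2*I*√6999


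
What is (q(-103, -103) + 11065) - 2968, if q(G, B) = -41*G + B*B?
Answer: 22929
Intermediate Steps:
q(G, B) = B² - 41*G (q(G, B) = -41*G + B² = B² - 41*G)
(q(-103, -103) + 11065) - 2968 = (((-103)² - 41*(-103)) + 11065) - 2968 = ((10609 + 4223) + 11065) - 2968 = (14832 + 11065) - 2968 = 25897 - 2968 = 22929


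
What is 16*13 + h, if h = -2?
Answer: 206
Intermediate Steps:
16*13 + h = 16*13 - 2 = 208 - 2 = 206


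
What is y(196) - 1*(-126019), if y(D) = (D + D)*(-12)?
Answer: 121315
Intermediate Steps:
y(D) = -24*D (y(D) = (2*D)*(-12) = -24*D)
y(196) - 1*(-126019) = -24*196 - 1*(-126019) = -4704 + 126019 = 121315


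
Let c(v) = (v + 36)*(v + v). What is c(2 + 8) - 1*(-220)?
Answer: 1140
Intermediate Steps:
c(v) = 2*v*(36 + v) (c(v) = (36 + v)*(2*v) = 2*v*(36 + v))
c(2 + 8) - 1*(-220) = 2*(2 + 8)*(36 + (2 + 8)) - 1*(-220) = 2*10*(36 + 10) + 220 = 2*10*46 + 220 = 920 + 220 = 1140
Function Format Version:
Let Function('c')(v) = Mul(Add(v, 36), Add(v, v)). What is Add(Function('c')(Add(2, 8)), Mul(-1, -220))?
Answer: 1140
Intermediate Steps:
Function('c')(v) = Mul(2, v, Add(36, v)) (Function('c')(v) = Mul(Add(36, v), Mul(2, v)) = Mul(2, v, Add(36, v)))
Add(Function('c')(Add(2, 8)), Mul(-1, -220)) = Add(Mul(2, Add(2, 8), Add(36, Add(2, 8))), Mul(-1, -220)) = Add(Mul(2, 10, Add(36, 10)), 220) = Add(Mul(2, 10, 46), 220) = Add(920, 220) = 1140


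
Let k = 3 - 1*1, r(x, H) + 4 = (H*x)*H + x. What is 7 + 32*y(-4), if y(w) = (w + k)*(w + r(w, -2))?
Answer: 1799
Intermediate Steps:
r(x, H) = -4 + x + x*H² (r(x, H) = -4 + ((H*x)*H + x) = -4 + (x*H² + x) = -4 + (x + x*H²) = -4 + x + x*H²)
k = 2 (k = 3 - 1 = 2)
y(w) = (-4 + 6*w)*(2 + w) (y(w) = (w + 2)*(w + (-4 + w + w*(-2)²)) = (2 + w)*(w + (-4 + w + w*4)) = (2 + w)*(w + (-4 + w + 4*w)) = (2 + w)*(w + (-4 + 5*w)) = (2 + w)*(-4 + 6*w) = (-4 + 6*w)*(2 + w))
7 + 32*y(-4) = 7 + 32*(-8 + 6*(-4)² + 8*(-4)) = 7 + 32*(-8 + 6*16 - 32) = 7 + 32*(-8 + 96 - 32) = 7 + 32*56 = 7 + 1792 = 1799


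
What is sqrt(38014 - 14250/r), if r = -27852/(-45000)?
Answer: sqrt(80754539074)/2321 ≈ 122.44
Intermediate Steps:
r = 2321/3750 (r = -27852*(-1/45000) = 2321/3750 ≈ 0.61893)
sqrt(38014 - 14250/r) = sqrt(38014 - 14250/2321/3750) = sqrt(38014 - 14250*3750/2321) = sqrt(38014 - 53437500/2321) = sqrt(34792994/2321) = sqrt(80754539074)/2321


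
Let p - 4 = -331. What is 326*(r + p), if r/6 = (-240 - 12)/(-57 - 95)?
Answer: -1963824/19 ≈ -1.0336e+5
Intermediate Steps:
p = -327 (p = 4 - 331 = -327)
r = 189/19 (r = 6*((-240 - 12)/(-57 - 95)) = 6*(-252/(-152)) = 6*(-252*(-1/152)) = 6*(63/38) = 189/19 ≈ 9.9474)
326*(r + p) = 326*(189/19 - 327) = 326*(-6024/19) = -1963824/19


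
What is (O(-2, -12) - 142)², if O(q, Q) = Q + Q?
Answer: 27556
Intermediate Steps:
O(q, Q) = 2*Q
(O(-2, -12) - 142)² = (2*(-12) - 142)² = (-24 - 142)² = (-166)² = 27556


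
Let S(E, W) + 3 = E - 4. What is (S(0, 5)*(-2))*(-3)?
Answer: -42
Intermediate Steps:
S(E, W) = -7 + E (S(E, W) = -3 + (E - 4) = -3 + (-4 + E) = -7 + E)
(S(0, 5)*(-2))*(-3) = ((-7 + 0)*(-2))*(-3) = -7*(-2)*(-3) = 14*(-3) = -42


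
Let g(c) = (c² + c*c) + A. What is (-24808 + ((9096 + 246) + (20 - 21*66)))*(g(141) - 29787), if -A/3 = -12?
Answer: -168505152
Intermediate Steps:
A = 36 (A = -3*(-12) = 36)
g(c) = 36 + 2*c² (g(c) = (c² + c*c) + 36 = (c² + c²) + 36 = 2*c² + 36 = 36 + 2*c²)
(-24808 + ((9096 + 246) + (20 - 21*66)))*(g(141) - 29787) = (-24808 + ((9096 + 246) + (20 - 21*66)))*((36 + 2*141²) - 29787) = (-24808 + (9342 + (20 - 1386)))*((36 + 2*19881) - 29787) = (-24808 + (9342 - 1366))*((36 + 39762) - 29787) = (-24808 + 7976)*(39798 - 29787) = -16832*10011 = -168505152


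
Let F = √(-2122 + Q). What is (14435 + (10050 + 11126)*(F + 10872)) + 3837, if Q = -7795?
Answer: 230243744 + 21176*I*√9917 ≈ 2.3024e+8 + 2.1088e+6*I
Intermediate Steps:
F = I*√9917 (F = √(-2122 - 7795) = √(-9917) = I*√9917 ≈ 99.584*I)
(14435 + (10050 + 11126)*(F + 10872)) + 3837 = (14435 + (10050 + 11126)*(I*√9917 + 10872)) + 3837 = (14435 + 21176*(10872 + I*√9917)) + 3837 = (14435 + (230225472 + 21176*I*√9917)) + 3837 = (230239907 + 21176*I*√9917) + 3837 = 230243744 + 21176*I*√9917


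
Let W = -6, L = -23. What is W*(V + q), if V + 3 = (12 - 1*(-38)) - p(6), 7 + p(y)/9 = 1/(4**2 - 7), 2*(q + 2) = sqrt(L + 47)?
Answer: -642 - 6*sqrt(6) ≈ -656.70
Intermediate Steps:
q = -2 + sqrt(6) (q = -2 + sqrt(-23 + 47)/2 = -2 + sqrt(24)/2 = -2 + (2*sqrt(6))/2 = -2 + sqrt(6) ≈ 0.44949)
p(y) = -62 (p(y) = -63 + 9/(4**2 - 7) = -63 + 9/(16 - 7) = -63 + 9/9 = -63 + 9*(1/9) = -63 + 1 = -62)
V = 109 (V = -3 + ((12 - 1*(-38)) - 1*(-62)) = -3 + ((12 + 38) + 62) = -3 + (50 + 62) = -3 + 112 = 109)
W*(V + q) = -6*(109 + (-2 + sqrt(6))) = -6*(107 + sqrt(6)) = -642 - 6*sqrt(6)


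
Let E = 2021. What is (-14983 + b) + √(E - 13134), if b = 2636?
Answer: -12347 + I*√11113 ≈ -12347.0 + 105.42*I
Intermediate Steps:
(-14983 + b) + √(E - 13134) = (-14983 + 2636) + √(2021 - 13134) = -12347 + √(-11113) = -12347 + I*√11113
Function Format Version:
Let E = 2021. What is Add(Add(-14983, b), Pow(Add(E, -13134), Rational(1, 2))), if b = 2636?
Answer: Add(-12347, Mul(I, Pow(11113, Rational(1, 2)))) ≈ Add(-12347., Mul(105.42, I))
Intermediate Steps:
Add(Add(-14983, b), Pow(Add(E, -13134), Rational(1, 2))) = Add(Add(-14983, 2636), Pow(Add(2021, -13134), Rational(1, 2))) = Add(-12347, Pow(-11113, Rational(1, 2))) = Add(-12347, Mul(I, Pow(11113, Rational(1, 2))))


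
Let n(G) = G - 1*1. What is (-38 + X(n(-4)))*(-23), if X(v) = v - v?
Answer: 874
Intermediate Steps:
n(G) = -1 + G (n(G) = G - 1 = -1 + G)
X(v) = 0
(-38 + X(n(-4)))*(-23) = (-38 + 0)*(-23) = -38*(-23) = 874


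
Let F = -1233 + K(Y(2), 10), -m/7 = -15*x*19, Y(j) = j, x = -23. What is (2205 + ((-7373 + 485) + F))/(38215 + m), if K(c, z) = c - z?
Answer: 2962/3835 ≈ 0.77236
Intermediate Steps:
m = -45885 (m = -7*(-15*(-23))*19 = -2415*19 = -7*6555 = -45885)
F = -1241 (F = -1233 + (2 - 1*10) = -1233 + (2 - 10) = -1233 - 8 = -1241)
(2205 + ((-7373 + 485) + F))/(38215 + m) = (2205 + ((-7373 + 485) - 1241))/(38215 - 45885) = (2205 + (-6888 - 1241))/(-7670) = (2205 - 8129)*(-1/7670) = -5924*(-1/7670) = 2962/3835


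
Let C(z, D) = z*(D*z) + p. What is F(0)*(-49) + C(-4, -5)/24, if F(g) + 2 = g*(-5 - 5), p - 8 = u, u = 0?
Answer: 95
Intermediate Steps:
p = 8 (p = 8 + 0 = 8)
F(g) = -2 - 10*g (F(g) = -2 + g*(-5 - 5) = -2 + g*(-10) = -2 - 10*g)
C(z, D) = 8 + D*z**2 (C(z, D) = z*(D*z) + 8 = D*z**2 + 8 = 8 + D*z**2)
F(0)*(-49) + C(-4, -5)/24 = (-2 - 10*0)*(-49) + (8 - 5*(-4)**2)/24 = (-2 + 0)*(-49) + (8 - 5*16)*(1/24) = -2*(-49) + (8 - 80)*(1/24) = 98 - 72*1/24 = 98 - 3 = 95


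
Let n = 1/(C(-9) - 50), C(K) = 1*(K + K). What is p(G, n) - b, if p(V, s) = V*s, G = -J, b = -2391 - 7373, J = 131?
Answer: 664083/68 ≈ 9765.9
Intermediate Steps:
C(K) = 2*K (C(K) = 1*(2*K) = 2*K)
b = -9764
G = -131 (G = -1*131 = -131)
n = -1/68 (n = 1/(2*(-9) - 50) = 1/(-18 - 50) = 1/(-68) = -1/68 ≈ -0.014706)
p(G, n) - b = -131*(-1/68) - 1*(-9764) = 131/68 + 9764 = 664083/68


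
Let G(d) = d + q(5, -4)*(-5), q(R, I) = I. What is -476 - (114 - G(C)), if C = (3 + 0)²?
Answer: -561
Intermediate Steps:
C = 9 (C = 3² = 9)
G(d) = 20 + d (G(d) = d - 4*(-5) = d + 20 = 20 + d)
-476 - (114 - G(C)) = -476 - (114 - (20 + 9)) = -476 - (114 - 1*29) = -476 - (114 - 29) = -476 - 1*85 = -476 - 85 = -561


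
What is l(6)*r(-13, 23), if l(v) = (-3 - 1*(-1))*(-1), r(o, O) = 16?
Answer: 32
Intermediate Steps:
l(v) = 2 (l(v) = (-3 + 1)*(-1) = -2*(-1) = 2)
l(6)*r(-13, 23) = 2*16 = 32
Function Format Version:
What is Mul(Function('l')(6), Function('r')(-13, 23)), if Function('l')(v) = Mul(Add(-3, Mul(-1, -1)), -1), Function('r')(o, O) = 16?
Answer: 32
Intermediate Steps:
Function('l')(v) = 2 (Function('l')(v) = Mul(Add(-3, 1), -1) = Mul(-2, -1) = 2)
Mul(Function('l')(6), Function('r')(-13, 23)) = Mul(2, 16) = 32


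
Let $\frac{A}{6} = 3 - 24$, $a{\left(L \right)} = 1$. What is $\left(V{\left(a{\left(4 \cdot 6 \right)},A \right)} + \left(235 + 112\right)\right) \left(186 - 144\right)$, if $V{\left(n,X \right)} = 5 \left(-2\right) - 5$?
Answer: $13944$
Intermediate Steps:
$A = -126$ ($A = 6 \left(3 - 24\right) = 6 \left(-21\right) = -126$)
$V{\left(n,X \right)} = -15$ ($V{\left(n,X \right)} = -10 - 5 = -15$)
$\left(V{\left(a{\left(4 \cdot 6 \right)},A \right)} + \left(235 + 112\right)\right) \left(186 - 144\right) = \left(-15 + \left(235 + 112\right)\right) \left(186 - 144\right) = \left(-15 + 347\right) 42 = 332 \cdot 42 = 13944$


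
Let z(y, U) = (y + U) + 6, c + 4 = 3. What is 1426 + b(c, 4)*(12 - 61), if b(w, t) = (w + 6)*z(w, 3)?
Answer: -534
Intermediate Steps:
c = -1 (c = -4 + 3 = -1)
z(y, U) = 6 + U + y (z(y, U) = (U + y) + 6 = 6 + U + y)
b(w, t) = (6 + w)*(9 + w) (b(w, t) = (w + 6)*(6 + 3 + w) = (6 + w)*(9 + w))
1426 + b(c, 4)*(12 - 61) = 1426 + ((6 - 1)*(9 - 1))*(12 - 61) = 1426 + (5*8)*(-49) = 1426 + 40*(-49) = 1426 - 1960 = -534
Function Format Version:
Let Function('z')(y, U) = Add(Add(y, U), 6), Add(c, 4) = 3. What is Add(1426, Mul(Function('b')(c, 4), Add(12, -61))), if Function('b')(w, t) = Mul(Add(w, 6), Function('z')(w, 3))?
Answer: -534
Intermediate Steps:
c = -1 (c = Add(-4, 3) = -1)
Function('z')(y, U) = Add(6, U, y) (Function('z')(y, U) = Add(Add(U, y), 6) = Add(6, U, y))
Function('b')(w, t) = Mul(Add(6, w), Add(9, w)) (Function('b')(w, t) = Mul(Add(w, 6), Add(6, 3, w)) = Mul(Add(6, w), Add(9, w)))
Add(1426, Mul(Function('b')(c, 4), Add(12, -61))) = Add(1426, Mul(Mul(Add(6, -1), Add(9, -1)), Add(12, -61))) = Add(1426, Mul(Mul(5, 8), -49)) = Add(1426, Mul(40, -49)) = Add(1426, -1960) = -534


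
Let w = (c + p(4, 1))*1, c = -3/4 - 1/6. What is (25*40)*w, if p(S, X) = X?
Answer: 250/3 ≈ 83.333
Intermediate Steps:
c = -11/12 (c = -3*¼ - 1*⅙ = -¾ - ⅙ = -11/12 ≈ -0.91667)
w = 1/12 (w = (-11/12 + 1)*1 = (1/12)*1 = 1/12 ≈ 0.083333)
(25*40)*w = (25*40)*(1/12) = 1000*(1/12) = 250/3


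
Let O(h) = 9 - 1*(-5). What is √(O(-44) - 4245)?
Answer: I*√4231 ≈ 65.046*I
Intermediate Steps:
O(h) = 14 (O(h) = 9 + 5 = 14)
√(O(-44) - 4245) = √(14 - 4245) = √(-4231) = I*√4231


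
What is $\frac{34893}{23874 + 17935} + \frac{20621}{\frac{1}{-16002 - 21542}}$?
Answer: $- \frac{32368311361723}{41809} \approx -7.742 \cdot 10^{8}$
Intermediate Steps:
$\frac{34893}{23874 + 17935} + \frac{20621}{\frac{1}{-16002 - 21542}} = \frac{34893}{41809} + \frac{20621}{\frac{1}{-37544}} = 34893 \cdot \frac{1}{41809} + \frac{20621}{- \frac{1}{37544}} = \frac{34893}{41809} + 20621 \left(-37544\right) = \frac{34893}{41809} - 774194824 = - \frac{32368311361723}{41809}$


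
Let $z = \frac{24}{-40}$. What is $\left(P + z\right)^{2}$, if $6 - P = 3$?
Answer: $\frac{144}{25} \approx 5.76$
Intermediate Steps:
$z = - \frac{3}{5}$ ($z = 24 \left(- \frac{1}{40}\right) = - \frac{3}{5} \approx -0.6$)
$P = 3$ ($P = 6 - 3 = 3$)
$\left(P + z\right)^{2} = \left(3 - \frac{3}{5}\right)^{2} = \left(\frac{12}{5}\right)^{2} = \frac{144}{25}$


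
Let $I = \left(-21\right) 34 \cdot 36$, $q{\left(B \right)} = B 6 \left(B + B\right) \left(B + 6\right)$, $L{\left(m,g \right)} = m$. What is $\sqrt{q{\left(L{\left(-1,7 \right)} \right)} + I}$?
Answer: $2 i \sqrt{6411} \approx 160.14 i$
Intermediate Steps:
$q{\left(B \right)} = 12 B^{2} \left(6 + B\right)$ ($q{\left(B \right)} = 6 B 2 B \left(6 + B\right) = 12 B^{2} \left(6 + B\right)$)
$I = -25704$ ($I = \left(-714\right) 36 = -25704$)
$\sqrt{q{\left(L{\left(-1,7 \right)} \right)} + I} = \sqrt{12 \left(-1\right)^{2} \left(6 - 1\right) - 25704} = \sqrt{12 \cdot 1 \cdot 5 - 25704} = \sqrt{60 - 25704} = \sqrt{-25644} = 2 i \sqrt{6411}$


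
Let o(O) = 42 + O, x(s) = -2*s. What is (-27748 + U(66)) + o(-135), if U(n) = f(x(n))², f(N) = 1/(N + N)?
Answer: -1940406335/69696 ≈ -27841.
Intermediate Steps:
f(N) = 1/(2*N)
U(n) = 1/(16*n²) (U(n) = (1/(2*((-2*n))))² = ((-1/(2*n))/2)² = (-1/(4*n))² = 1/(16*n²))
(-27748 + U(66)) + o(-135) = (-27748 + (1/16)/66²) + (42 - 135) = (-27748 + (1/16)*(1/4356)) - 93 = (-27748 + 1/69696) - 93 = -1933924607/69696 - 93 = -1940406335/69696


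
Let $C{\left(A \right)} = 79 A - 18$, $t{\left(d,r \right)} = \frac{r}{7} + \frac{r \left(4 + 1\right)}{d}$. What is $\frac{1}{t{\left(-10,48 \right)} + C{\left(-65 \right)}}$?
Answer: $- \frac{7}{36191} \approx -0.00019342$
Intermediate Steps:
$t{\left(d,r \right)} = \frac{r}{7} + \frac{5 r}{d}$ ($t{\left(d,r \right)} = r \frac{1}{7} + \frac{r 5}{d} = \frac{r}{7} + \frac{5 r}{d}$)
$C{\left(A \right)} = -18 + 79 A$ ($C{\left(A \right)} = 79 A - 18 = -18 + 79 A$)
$\frac{1}{t{\left(-10,48 \right)} + C{\left(-65 \right)}} = \frac{1}{\frac{1}{7} \cdot 48 \frac{1}{-10} \left(35 - 10\right) + \left(-18 + 79 \left(-65\right)\right)} = \frac{1}{\frac{1}{7} \cdot 48 \left(- \frac{1}{10}\right) 25 - 5153} = \frac{1}{- \frac{120}{7} - 5153} = \frac{1}{- \frac{36191}{7}} = - \frac{7}{36191}$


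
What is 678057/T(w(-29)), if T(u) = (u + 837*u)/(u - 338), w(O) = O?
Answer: 248846919/24302 ≈ 10240.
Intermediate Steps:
T(u) = 838*u/(-338 + u) (T(u) = (838*u)/(-338 + u) = 838*u/(-338 + u))
678057/T(w(-29)) = 678057/((838*(-29)/(-338 - 29))) = 678057/((838*(-29)/(-367))) = 678057/((838*(-29)*(-1/367))) = 678057/(24302/367) = 678057*(367/24302) = 248846919/24302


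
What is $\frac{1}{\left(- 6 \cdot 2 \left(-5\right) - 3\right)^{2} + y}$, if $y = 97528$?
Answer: $\frac{1}{100777} \approx 9.9229 \cdot 10^{-6}$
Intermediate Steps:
$\frac{1}{\left(- 6 \cdot 2 \left(-5\right) - 3\right)^{2} + y} = \frac{1}{\left(- 6 \cdot 2 \left(-5\right) - 3\right)^{2} + 97528} = \frac{1}{\left(\left(-6\right) \left(-10\right) - 3\right)^{2} + 97528} = \frac{1}{\left(60 - 3\right)^{2} + 97528} = \frac{1}{57^{2} + 97528} = \frac{1}{3249 + 97528} = \frac{1}{100777}$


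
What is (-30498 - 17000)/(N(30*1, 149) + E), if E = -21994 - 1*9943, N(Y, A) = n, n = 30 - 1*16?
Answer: 47498/31923 ≈ 1.4879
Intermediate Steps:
n = 14 (n = 30 - 16 = 14)
N(Y, A) = 14
E = -31937 (E = -21994 - 9943 = -31937)
(-30498 - 17000)/(N(30*1, 149) + E) = (-30498 - 17000)/(14 - 31937) = -47498/(-31923) = -47498*(-1/31923) = 47498/31923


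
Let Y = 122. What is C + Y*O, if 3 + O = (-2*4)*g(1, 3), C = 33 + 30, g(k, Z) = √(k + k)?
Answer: -303 - 976*√2 ≈ -1683.3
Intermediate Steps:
g(k, Z) = √2*√k (g(k, Z) = √(2*k) = √2*√k)
C = 63
O = -3 - 8*√2 (O = -3 + (-2*4)*(√2*√1) = -3 - 8*√2 ≈ -14.314)
C + Y*O = 63 + 122*(-3 - 8*√2) = 63 + (-366 - 976*√2) = -303 - 976*√2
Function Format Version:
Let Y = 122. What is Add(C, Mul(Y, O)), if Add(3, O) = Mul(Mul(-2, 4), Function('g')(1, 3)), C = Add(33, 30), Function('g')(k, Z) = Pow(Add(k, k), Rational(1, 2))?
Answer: Add(-303, Mul(-976, Pow(2, Rational(1, 2)))) ≈ -1683.3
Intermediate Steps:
Function('g')(k, Z) = Mul(Pow(2, Rational(1, 2)), Pow(k, Rational(1, 2))) (Function('g')(k, Z) = Pow(Mul(2, k), Rational(1, 2)) = Mul(Pow(2, Rational(1, 2)), Pow(k, Rational(1, 2))))
C = 63
O = Add(-3, Mul(-8, Pow(2, Rational(1, 2)))) (O = Add(-3, Mul(Mul(-2, 4), Mul(Pow(2, Rational(1, 2)), Pow(1, Rational(1, 2))))) = Add(-3, Mul(-8, Mul(Pow(2, Rational(1, 2)), 1))) = Add(-3, Mul(-8, Pow(2, Rational(1, 2)))) ≈ -14.314)
Add(C, Mul(Y, O)) = Add(63, Mul(122, Add(-3, Mul(-8, Pow(2, Rational(1, 2)))))) = Add(63, Add(-366, Mul(-976, Pow(2, Rational(1, 2))))) = Add(-303, Mul(-976, Pow(2, Rational(1, 2))))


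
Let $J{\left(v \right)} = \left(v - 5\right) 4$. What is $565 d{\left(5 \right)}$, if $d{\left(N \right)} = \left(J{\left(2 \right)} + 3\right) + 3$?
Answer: $-3390$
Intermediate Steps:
$J{\left(v \right)} = -20 + 4 v$ ($J{\left(v \right)} = \left(-5 + v\right) 4 = -20 + 4 v$)
$d{\left(N \right)} = -6$ ($d{\left(N \right)} = \left(\left(-20 + 4 \cdot 2\right) + 3\right) + 3 = \left(\left(-20 + 8\right) + 3\right) + 3 = \left(-12 + 3\right) + 3 = -9 + 3 = -6$)
$565 d{\left(5 \right)} = 565 \left(-6\right) = -3390$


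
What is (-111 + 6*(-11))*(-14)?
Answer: 2478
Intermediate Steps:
(-111 + 6*(-11))*(-14) = (-111 - 66)*(-14) = -177*(-14) = 2478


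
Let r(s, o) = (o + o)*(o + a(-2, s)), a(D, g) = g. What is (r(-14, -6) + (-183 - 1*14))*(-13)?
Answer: -559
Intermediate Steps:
r(s, o) = 2*o*(o + s) (r(s, o) = (o + o)*(o + s) = (2*o)*(o + s) = 2*o*(o + s))
(r(-14, -6) + (-183 - 1*14))*(-13) = (2*(-6)*(-6 - 14) + (-183 - 1*14))*(-13) = (2*(-6)*(-20) + (-183 - 14))*(-13) = (240 - 197)*(-13) = 43*(-13) = -559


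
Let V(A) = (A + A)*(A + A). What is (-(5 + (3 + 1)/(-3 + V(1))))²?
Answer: 81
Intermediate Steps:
V(A) = 4*A² (V(A) = (2*A)*(2*A) = 4*A²)
(-(5 + (3 + 1)/(-3 + V(1))))² = (-(5 + (3 + 1)/(-3 + 4*1²)))² = (-(5 + 4/(-3 + 4*1)))² = (-(5 + 4/(-3 + 4)))² = (-(5 + 4/1))² = (-(5 + 4*1))² = (-(5 + 4))² = (-1*9)² = (-9)² = 81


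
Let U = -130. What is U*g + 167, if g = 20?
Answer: -2433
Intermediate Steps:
U*g + 167 = -130*20 + 167 = -2600 + 167 = -2433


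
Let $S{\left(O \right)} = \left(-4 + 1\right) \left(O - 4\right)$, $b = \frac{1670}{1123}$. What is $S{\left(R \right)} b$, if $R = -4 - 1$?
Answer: $\frac{45090}{1123} \approx 40.151$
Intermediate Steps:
$b = \frac{1670}{1123}$ ($b = 1670 \cdot \frac{1}{1123} = \frac{1670}{1123} \approx 1.4871$)
$R = -5$
$S{\left(O \right)} = 12 - 3 O$ ($S{\left(O \right)} = - 3 \left(-4 + O\right) = 12 - 3 O$)
$S{\left(R \right)} b = \left(12 - -15\right) \frac{1670}{1123} = \left(12 + 15\right) \frac{1670}{1123} = 27 \cdot \frac{1670}{1123} = \frac{45090}{1123}$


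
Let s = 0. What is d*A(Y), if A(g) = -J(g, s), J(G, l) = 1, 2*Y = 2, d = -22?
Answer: 22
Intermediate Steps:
Y = 1 (Y = (1/2)*2 = 1)
A(g) = -1 (A(g) = -1*1 = -1)
d*A(Y) = -22*(-1) = 22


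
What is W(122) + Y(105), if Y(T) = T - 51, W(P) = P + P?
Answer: 298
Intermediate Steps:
W(P) = 2*P
Y(T) = -51 + T
W(122) + Y(105) = 2*122 + (-51 + 105) = 244 + 54 = 298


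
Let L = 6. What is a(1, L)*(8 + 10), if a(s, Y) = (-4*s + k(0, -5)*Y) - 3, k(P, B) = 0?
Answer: -126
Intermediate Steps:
a(s, Y) = -3 - 4*s (a(s, Y) = (-4*s + 0*Y) - 3 = (-4*s + 0) - 3 = -4*s - 3 = -3 - 4*s)
a(1, L)*(8 + 10) = (-3 - 4*1)*(8 + 10) = (-3 - 4)*18 = -7*18 = -126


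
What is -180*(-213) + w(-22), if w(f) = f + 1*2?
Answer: 38320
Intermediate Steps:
w(f) = 2 + f (w(f) = f + 2 = 2 + f)
-180*(-213) + w(-22) = -180*(-213) + (2 - 22) = 38340 - 20 = 38320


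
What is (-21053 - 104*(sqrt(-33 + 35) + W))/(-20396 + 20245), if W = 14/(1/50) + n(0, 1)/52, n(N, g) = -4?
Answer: 93845/151 + 104*sqrt(2)/151 ≈ 622.46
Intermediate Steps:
W = 9099/13 (W = 14/(1/50) - 4/52 = 14/(1/50) - 4*1/52 = 14*50 - 1/13 = 700 - 1/13 = 9099/13 ≈ 699.92)
(-21053 - 104*(sqrt(-33 + 35) + W))/(-20396 + 20245) = (-21053 - 104*(sqrt(-33 + 35) + 9099/13))/(-20396 + 20245) = (-21053 - 104*(sqrt(2) + 9099/13))/(-151) = (-21053 - 104*(9099/13 + sqrt(2)))*(-1/151) = (-21053 + (-72792 - 104*sqrt(2)))*(-1/151) = (-93845 - 104*sqrt(2))*(-1/151) = 93845/151 + 104*sqrt(2)/151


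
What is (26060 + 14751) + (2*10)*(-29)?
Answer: 40231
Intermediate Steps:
(26060 + 14751) + (2*10)*(-29) = 40811 + 20*(-29) = 40811 - 580 = 40231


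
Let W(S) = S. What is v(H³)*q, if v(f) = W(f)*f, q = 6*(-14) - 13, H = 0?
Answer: 0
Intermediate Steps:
q = -97 (q = -84 - 13 = -97)
v(f) = f² (v(f) = f*f = f²)
v(H³)*q = (0³)²*(-97) = 0²*(-97) = 0*(-97) = 0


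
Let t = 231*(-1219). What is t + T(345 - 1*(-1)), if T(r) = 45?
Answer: -281544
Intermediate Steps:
t = -281589
t + T(345 - 1*(-1)) = -281589 + 45 = -281544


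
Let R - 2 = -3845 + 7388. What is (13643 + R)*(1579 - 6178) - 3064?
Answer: -79050676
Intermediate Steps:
R = 3545 (R = 2 + (-3845 + 7388) = 2 + 3543 = 3545)
(13643 + R)*(1579 - 6178) - 3064 = (13643 + 3545)*(1579 - 6178) - 3064 = 17188*(-4599) - 3064 = -79047612 - 3064 = -79050676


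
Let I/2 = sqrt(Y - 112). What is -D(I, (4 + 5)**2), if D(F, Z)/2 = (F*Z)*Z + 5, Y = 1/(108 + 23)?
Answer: -10 - 26244*I*sqrt(1921901)/131 ≈ -10.0 - 2.7773e+5*I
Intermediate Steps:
Y = 1/131 ≈ 0.0076336
I = 2*I*sqrt(1921901)/131 (I = 2*sqrt(1/131 - 112) = 2*sqrt(-14671/131) = 2*(I*sqrt(1921901)/131) = 2*I*sqrt(1921901)/131 ≈ 21.165*I)
D(F, Z) = 10 + 2*F*Z**2 (D(F, Z) = 2*((F*Z)*Z + 5) = 2*(F*Z**2 + 5) = 2*(5 + F*Z**2) = 10 + 2*F*Z**2)
-D(I, (4 + 5)**2) = -(10 + 2*(2*I*sqrt(1921901)/131)*((4 + 5)**2)**2) = -(10 + 2*(2*I*sqrt(1921901)/131)*(9**2)**2) = -(10 + 2*(2*I*sqrt(1921901)/131)*81**2) = -(10 + 2*(2*I*sqrt(1921901)/131)*6561) = -(10 + 26244*I*sqrt(1921901)/131) = -10 - 26244*I*sqrt(1921901)/131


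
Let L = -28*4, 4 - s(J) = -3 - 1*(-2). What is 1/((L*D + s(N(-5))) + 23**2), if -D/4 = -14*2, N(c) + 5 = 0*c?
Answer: -1/12010 ≈ -8.3264e-5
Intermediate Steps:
N(c) = -5 (N(c) = -5 + 0*c = -5 + 0 = -5)
s(J) = 5 (s(J) = 4 - (-3 - 1*(-2)) = 4 - (-3 + 2) = 4 - 1*(-1) = 4 + 1 = 5)
L = -112
D = 112 (D = -(-56)*2 = -4*(-28) = 112)
1/((L*D + s(N(-5))) + 23**2) = 1/((-112*112 + 5) + 23**2) = 1/((-12544 + 5) + 529) = 1/(-12539 + 529) = 1/(-12010) = -1/12010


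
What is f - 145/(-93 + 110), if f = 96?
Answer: 1487/17 ≈ 87.471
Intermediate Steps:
f - 145/(-93 + 110) = 96 - 145/(-93 + 110) = 96 - 145/17 = 1487/17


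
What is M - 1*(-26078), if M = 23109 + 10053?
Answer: 59240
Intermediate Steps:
M = 33162
M - 1*(-26078) = 33162 - 1*(-26078) = 33162 + 26078 = 59240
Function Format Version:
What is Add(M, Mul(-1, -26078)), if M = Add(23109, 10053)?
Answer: 59240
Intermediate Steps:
M = 33162
Add(M, Mul(-1, -26078)) = Add(33162, Mul(-1, -26078)) = Add(33162, 26078) = 59240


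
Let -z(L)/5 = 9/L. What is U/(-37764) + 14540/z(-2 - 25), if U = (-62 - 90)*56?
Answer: 82365412/9441 ≈ 8724.2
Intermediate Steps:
U = -8512 (U = -152*56 = -8512)
z(L) = -45/L
U/(-37764) + 14540/z(-2 - 25) = -8512/(-37764) + 14540/((-45/(-2 - 25))) = -8512*(-1/37764) + 14540/((-45/(-27))) = 2128/9441 + 14540/((-45*(-1/27))) = 2128/9441 + 14540/(5/3) = 2128/9441 + 14540*(⅗) = 2128/9441 + 8724 = 82365412/9441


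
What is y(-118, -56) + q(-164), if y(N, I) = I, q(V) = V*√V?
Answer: -56 - 328*I*√41 ≈ -56.0 - 2100.2*I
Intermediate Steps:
q(V) = V^(3/2)
y(-118, -56) + q(-164) = -56 + (-164)^(3/2) = -56 - 328*I*√41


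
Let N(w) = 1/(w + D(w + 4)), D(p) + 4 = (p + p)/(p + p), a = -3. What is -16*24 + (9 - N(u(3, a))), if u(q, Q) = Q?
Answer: -2249/6 ≈ -374.83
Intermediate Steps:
D(p) = -3 (D(p) = -4 + (p + p)/(p + p) = -4 + (2*p)/((2*p)) = -4 + (2*p)*(1/(2*p)) = -4 + 1 = -3)
N(w) = 1/(-3 + w) (N(w) = 1/(w - 3) = 1/(-3 + w))
-16*24 + (9 - N(u(3, a))) = -16*24 + (9 - 1/(-3 - 3)) = -384 + (9 - 1/(-6)) = -384 + (9 - 1*(-⅙)) = -384 + (9 + ⅙) = -384 + 55/6 = -2249/6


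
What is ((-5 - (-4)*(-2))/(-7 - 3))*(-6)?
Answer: -39/5 ≈ -7.8000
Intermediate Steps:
((-5 - (-4)*(-2))/(-7 - 3))*(-6) = ((-5 - 1*8)/(-10))*(-6) = ((-5 - 8)*(-⅒))*(-6) = -13*(-⅒)*(-6) = (13/10)*(-6) = -39/5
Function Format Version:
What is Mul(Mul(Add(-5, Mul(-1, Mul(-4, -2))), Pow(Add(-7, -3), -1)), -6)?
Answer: Rational(-39, 5) ≈ -7.8000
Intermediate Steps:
Mul(Mul(Add(-5, Mul(-1, Mul(-4, -2))), Pow(Add(-7, -3), -1)), -6) = Mul(Mul(Add(-5, Mul(-1, 8)), Pow(-10, -1)), -6) = Mul(Mul(Add(-5, -8), Rational(-1, 10)), -6) = Mul(Mul(-13, Rational(-1, 10)), -6) = Mul(Rational(13, 10), -6) = Rational(-39, 5)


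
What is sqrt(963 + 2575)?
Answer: sqrt(3538) ≈ 59.481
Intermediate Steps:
sqrt(963 + 2575) = sqrt(3538)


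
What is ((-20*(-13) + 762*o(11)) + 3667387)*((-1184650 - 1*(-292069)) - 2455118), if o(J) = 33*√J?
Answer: -12278178194253 - 84181239054*√11 ≈ -1.2557e+13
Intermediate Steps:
((-20*(-13) + 762*o(11)) + 3667387)*((-1184650 - 1*(-292069)) - 2455118) = ((-20*(-13) + 762*(33*√11)) + 3667387)*((-1184650 - 1*(-292069)) - 2455118) = ((260 + 25146*√11) + 3667387)*((-1184650 + 292069) - 2455118) = (3667647 + 25146*√11)*(-892581 - 2455118) = (3667647 + 25146*√11)*(-3347699) = -12278178194253 - 84181239054*√11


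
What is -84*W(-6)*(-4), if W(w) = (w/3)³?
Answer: -2688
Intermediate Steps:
W(w) = w³/27 (W(w) = (w*(⅓))³ = (w/3)³ = w³/27)
-84*W(-6)*(-4) = -28*(-6)³/9*(-4) = -28*(-216)/9*(-4) = -84*(-8)*(-4) = 672*(-4) = -2688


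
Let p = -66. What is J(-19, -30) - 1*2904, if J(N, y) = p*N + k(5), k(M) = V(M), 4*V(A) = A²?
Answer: -6575/4 ≈ -1643.8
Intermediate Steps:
V(A) = A²/4
k(M) = M²/4
J(N, y) = 25/4 - 66*N (J(N, y) = -66*N + (¼)*5² = -66*N + (¼)*25 = -66*N + 25/4 = 25/4 - 66*N)
J(-19, -30) - 1*2904 = (25/4 - 66*(-19)) - 1*2904 = (25/4 + 1254) - 2904 = 5041/4 - 2904 = -6575/4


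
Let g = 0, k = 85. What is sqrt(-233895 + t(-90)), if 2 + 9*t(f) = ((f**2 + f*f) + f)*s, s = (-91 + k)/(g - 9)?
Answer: I*sqrt(2094317)/3 ≈ 482.39*I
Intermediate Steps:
s = 2/3 (s = (-91 + 85)/(0 - 9) = -6/(-9) = -6*(-1/9) = 2/3 ≈ 0.66667)
t(f) = -2/9 + 2*f/27 + 4*f**2/27 (t(f) = -2/9 + (((f**2 + f*f) + f)*(2/3))/9 = -2/9 + (((f**2 + f**2) + f)*(2/3))/9 = -2/9 + ((2*f**2 + f)*(2/3))/9 = -2/9 + ((f + 2*f**2)*(2/3))/9 = -2/9 + (2*f/3 + 4*f**2/3)/9 = -2/9 + (2*f/27 + 4*f**2/27) = -2/9 + 2*f/27 + 4*f**2/27)
sqrt(-233895 + t(-90)) = sqrt(-233895 + (-2/9 + (2/27)*(-90) + (4/27)*(-90)**2)) = sqrt(-233895 + (-2/9 - 20/3 + (4/27)*8100)) = sqrt(-233895 + (-2/9 - 20/3 + 1200)) = sqrt(-233895 + 10738/9) = sqrt(-2094317/9) = I*sqrt(2094317)/3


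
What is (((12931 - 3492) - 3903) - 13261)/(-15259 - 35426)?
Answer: 515/3379 ≈ 0.15241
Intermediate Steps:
(((12931 - 3492) - 3903) - 13261)/(-15259 - 35426) = ((9439 - 3903) - 13261)/(-50685) = (5536 - 13261)*(-1/50685) = -7725*(-1/50685) = 515/3379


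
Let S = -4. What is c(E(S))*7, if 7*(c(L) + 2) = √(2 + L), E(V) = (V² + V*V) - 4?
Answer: -14 + √30 ≈ -8.5228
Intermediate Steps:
E(V) = -4 + 2*V² (E(V) = (V² + V²) - 4 = 2*V² - 4 = -4 + 2*V²)
c(L) = -2 + √(2 + L)/7
c(E(S))*7 = (-2 + √(2 + (-4 + 2*(-4)²))/7)*7 = (-2 + √(2 + (-4 + 2*16))/7)*7 = (-2 + √(2 + (-4 + 32))/7)*7 = (-2 + √(2 + 28)/7)*7 = (-2 + √30/7)*7 = -14 + √30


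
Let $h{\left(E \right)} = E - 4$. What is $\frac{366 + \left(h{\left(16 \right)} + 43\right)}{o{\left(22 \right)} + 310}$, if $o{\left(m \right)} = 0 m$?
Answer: $\frac{421}{310} \approx 1.3581$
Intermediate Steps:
$h{\left(E \right)} = -4 + E$ ($h{\left(E \right)} = E - 4 = -4 + E$)
$o{\left(m \right)} = 0$
$\frac{366 + \left(h{\left(16 \right)} + 43\right)}{o{\left(22 \right)} + 310} = \frac{366 + \left(\left(-4 + 16\right) + 43\right)}{0 + 310} = \frac{366 + \left(12 + 43\right)}{310} = \left(366 + 55\right) \frac{1}{310} = 421 \cdot \frac{1}{310} = \frac{421}{310}$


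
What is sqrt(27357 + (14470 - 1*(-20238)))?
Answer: sqrt(62065) ≈ 249.13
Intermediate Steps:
sqrt(27357 + (14470 - 1*(-20238))) = sqrt(27357 + (14470 + 20238)) = sqrt(27357 + 34708) = sqrt(62065)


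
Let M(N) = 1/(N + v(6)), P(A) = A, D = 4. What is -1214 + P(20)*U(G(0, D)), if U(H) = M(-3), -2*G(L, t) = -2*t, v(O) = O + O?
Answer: -10906/9 ≈ -1211.8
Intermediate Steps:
v(O) = 2*O
G(L, t) = t (G(L, t) = -(-1)*t = t)
M(N) = 1/(12 + N) (M(N) = 1/(N + 2*6) = 1/(N + 12) = 1/(12 + N))
U(H) = 1/9 (U(H) = 1/(12 - 3) = 1/9)
-1214 + P(20)*U(G(0, D)) = -1214 + 20*(1/9) = -1214 + 20/9 = -10906/9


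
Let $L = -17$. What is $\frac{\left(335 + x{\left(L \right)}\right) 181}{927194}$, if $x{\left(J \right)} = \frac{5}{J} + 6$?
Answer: $\frac{524176}{7881149} \approx 0.06651$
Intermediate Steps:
$x{\left(J \right)} = 6 + \frac{5}{J}$
$\frac{\left(335 + x{\left(L \right)}\right) 181}{927194} = \frac{\left(335 + \left(6 + \frac{5}{-17}\right)\right) 181}{927194} = \left(335 + \left(6 + 5 \left(- \frac{1}{17}\right)\right)\right) 181 \cdot \frac{1}{927194} = \left(335 + \left(6 - \frac{5}{17}\right)\right) 181 \cdot \frac{1}{927194} = \left(335 + \frac{97}{17}\right) 181 \cdot \frac{1}{927194} = \frac{5792}{17} \cdot 181 \cdot \frac{1}{927194} = \frac{1048352}{17} \cdot \frac{1}{927194} = \frac{524176}{7881149}$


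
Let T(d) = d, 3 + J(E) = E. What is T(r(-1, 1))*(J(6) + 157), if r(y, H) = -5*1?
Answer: -800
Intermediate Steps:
r(y, H) = -5
J(E) = -3 + E
T(r(-1, 1))*(J(6) + 157) = -5*((-3 + 6) + 157) = -5*(3 + 157) = -5*160 = -800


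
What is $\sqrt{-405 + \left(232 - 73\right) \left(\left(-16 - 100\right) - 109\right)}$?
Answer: $6 i \sqrt{1005} \approx 190.21 i$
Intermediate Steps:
$\sqrt{-405 + \left(232 - 73\right) \left(\left(-16 - 100\right) - 109\right)} = \sqrt{-405 + 159 \left(\left(-16 - 100\right) - 109\right)} = \sqrt{-405 + 159 \left(-116 - 109\right)} = \sqrt{-405 + 159 \left(-225\right)} = \sqrt{-405 - 35775} = \sqrt{-36180} = 6 i \sqrt{1005}$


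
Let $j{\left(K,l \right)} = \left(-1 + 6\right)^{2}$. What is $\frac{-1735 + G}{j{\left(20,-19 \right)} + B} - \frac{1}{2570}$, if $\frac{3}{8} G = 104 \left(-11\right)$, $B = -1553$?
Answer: $\frac{18446453}{5890440} \approx 3.1316$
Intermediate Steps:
$j{\left(K,l \right)} = 25$ ($j{\left(K,l \right)} = 5^{2} = 25$)
$G = - \frac{9152}{3}$ ($G = \frac{8 \cdot 104 \left(-11\right)}{3} = \frac{8}{3} \left(-1144\right) = - \frac{9152}{3} \approx -3050.7$)
$\frac{-1735 + G}{j{\left(20,-19 \right)} + B} - \frac{1}{2570} = \frac{-1735 - \frac{9152}{3}}{25 - 1553} - \frac{1}{2570} = - \frac{14357}{3 \left(-1528\right)} - \frac{1}{2570} = \left(- \frac{14357}{3}\right) \left(- \frac{1}{1528}\right) - \frac{1}{2570} = \frac{14357}{4584} - \frac{1}{2570} = \frac{18446453}{5890440}$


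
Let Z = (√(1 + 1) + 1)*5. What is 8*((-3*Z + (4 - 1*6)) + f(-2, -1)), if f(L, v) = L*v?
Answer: -120 - 120*√2 ≈ -289.71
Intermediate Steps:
Z = 5 + 5*√2 (Z = (√2 + 1)*5 = (1 + √2)*5 = 5 + 5*√2 ≈ 12.071)
8*((-3*Z + (4 - 1*6)) + f(-2, -1)) = 8*((-3*(5 + 5*√2) + (4 - 1*6)) - 2*(-1)) = 8*(((-15 - 15*√2) + (4 - 6)) + 2) = 8*(((-15 - 15*√2) - 2) + 2) = 8*((-17 - 15*√2) + 2) = 8*(-15 - 15*√2) = -120 - 120*√2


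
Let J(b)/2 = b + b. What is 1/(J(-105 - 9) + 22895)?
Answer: 1/22439 ≈ 4.4565e-5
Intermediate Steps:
J(b) = 4*b (J(b) = 2*(b + b) = 2*(2*b) = 4*b)
1/(J(-105 - 9) + 22895) = 1/(4*(-105 - 9) + 22895) = 1/(4*(-114) + 22895) = 1/(-456 + 22895) = 1/22439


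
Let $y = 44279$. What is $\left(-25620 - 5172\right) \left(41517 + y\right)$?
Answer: $-2641830432$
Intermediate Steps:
$\left(-25620 - 5172\right) \left(41517 + y\right) = \left(-25620 - 5172\right) \left(41517 + 44279\right) = \left(-30792\right) 85796 = -2641830432$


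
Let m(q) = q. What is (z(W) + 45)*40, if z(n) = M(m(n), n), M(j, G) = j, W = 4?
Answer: 1960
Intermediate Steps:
z(n) = n
(z(W) + 45)*40 = (4 + 45)*40 = 49*40 = 1960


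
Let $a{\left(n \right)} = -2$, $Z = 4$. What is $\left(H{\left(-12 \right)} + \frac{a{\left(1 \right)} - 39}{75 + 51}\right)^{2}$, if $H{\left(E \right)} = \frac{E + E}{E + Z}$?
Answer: $\frac{113569}{15876} \approx 7.1535$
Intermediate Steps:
$H{\left(E \right)} = \frac{2 E}{4 + E}$ ($H{\left(E \right)} = \frac{E + E}{E + 4} = \frac{2 E}{4 + E}$)
$\left(H{\left(-12 \right)} + \frac{a{\left(1 \right)} - 39}{75 + 51}\right)^{2} = \left(2 \left(-12\right) \frac{1}{4 - 12} + \frac{-2 - 39}{75 + 51}\right)^{2} = \left(2 \left(-12\right) \frac{1}{-8} - \frac{41}{126}\right)^{2} = \left(2 \left(-12\right) \left(- \frac{1}{8}\right) - \frac{41}{126}\right)^{2} = \left(3 - \frac{41}{126}\right)^{2} = \left(\frac{337}{126}\right)^{2} = \frac{113569}{15876}$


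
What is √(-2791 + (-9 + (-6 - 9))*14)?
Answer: I*√3127 ≈ 55.92*I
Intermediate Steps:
√(-2791 + (-9 + (-6 - 9))*14) = √(-2791 + (-9 - 15)*14) = √(-2791 - 24*14) = √(-2791 - 336) = √(-3127) = I*√3127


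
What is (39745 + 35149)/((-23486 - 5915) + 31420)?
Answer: 74894/2019 ≈ 37.095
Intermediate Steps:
(39745 + 35149)/((-23486 - 5915) + 31420) = 74894/(-29401 + 31420) = 74894/2019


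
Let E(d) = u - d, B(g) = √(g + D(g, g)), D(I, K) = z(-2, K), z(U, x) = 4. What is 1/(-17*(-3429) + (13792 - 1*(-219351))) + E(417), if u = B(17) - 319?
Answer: -214496895/291436 + √21 ≈ -731.42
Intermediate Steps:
D(I, K) = 4
B(g) = √(4 + g) (B(g) = √(g + 4) = √(4 + g))
u = -319 + √21 (u = √(4 + 17) - 319 = √21 - 319 = -319 + √21 ≈ -314.42)
E(d) = -319 + √21 - d (E(d) = (-319 + √21) - d = -319 + √21 - d)
1/(-17*(-3429) + (13792 - 1*(-219351))) + E(417) = 1/(-17*(-3429) + (13792 - 1*(-219351))) + (-319 + √21 - 1*417) = 1/(58293 + (13792 + 219351)) + (-319 + √21 - 417) = 1/(58293 + 233143) + (-736 + √21) = 1/291436 + (-736 + √21) = -214496895/291436 + √21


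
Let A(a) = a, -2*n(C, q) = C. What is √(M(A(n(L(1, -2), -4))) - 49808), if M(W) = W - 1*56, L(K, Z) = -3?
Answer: 5*I*√7978/2 ≈ 223.3*I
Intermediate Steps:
n(C, q) = -C/2
M(W) = -56 + W (M(W) = W - 56 = -56 + W)
√(M(A(n(L(1, -2), -4))) - 49808) = √((-56 - ½*(-3)) - 49808) = √((-56 + 3/2) - 49808) = √(-109/2 - 49808) = √(-99725/2) = 5*I*√7978/2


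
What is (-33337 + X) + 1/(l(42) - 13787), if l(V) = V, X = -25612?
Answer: -810254006/13745 ≈ -58949.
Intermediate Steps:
(-33337 + X) + 1/(l(42) - 13787) = (-33337 - 25612) + 1/(42 - 13787) = -58949 + 1/(-13745) = -58949 - 1/13745 = -810254006/13745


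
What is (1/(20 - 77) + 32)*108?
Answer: 65628/19 ≈ 3454.1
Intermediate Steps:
(1/(20 - 77) + 32)*108 = (1/(-57) + 32)*108 = (-1/57 + 32)*108 = (1823/57)*108 = 65628/19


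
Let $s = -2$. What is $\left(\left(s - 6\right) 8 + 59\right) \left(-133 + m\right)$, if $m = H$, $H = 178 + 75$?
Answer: $-600$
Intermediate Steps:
$H = 253$
$m = 253$
$\left(\left(s - 6\right) 8 + 59\right) \left(-133 + m\right) = \left(\left(-2 - 6\right) 8 + 59\right) \left(-133 + 253\right) = \left(\left(-8\right) 8 + 59\right) 120 = \left(-64 + 59\right) 120 = \left(-5\right) 120 = -600$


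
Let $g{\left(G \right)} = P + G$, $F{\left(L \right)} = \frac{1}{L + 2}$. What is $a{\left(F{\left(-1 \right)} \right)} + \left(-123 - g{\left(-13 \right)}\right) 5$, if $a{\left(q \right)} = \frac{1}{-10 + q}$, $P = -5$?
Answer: $- \frac{4726}{9} \approx -525.11$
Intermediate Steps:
$F{\left(L \right)} = \frac{1}{2 + L}$
$g{\left(G \right)} = -5 + G$
$a{\left(F{\left(-1 \right)} \right)} + \left(-123 - g{\left(-13 \right)}\right) 5 = \frac{1}{-10 + \frac{1}{2 - 1}} + \left(-123 - \left(-5 - 13\right)\right) 5 = \frac{1}{-10 + 1^{-1}} + \left(-123 - -18\right) 5 = \frac{1}{-10 + 1} + \left(-123 + 18\right) 5 = \frac{1}{-9} - 525 = - \frac{1}{9} - 525 = - \frac{4726}{9}$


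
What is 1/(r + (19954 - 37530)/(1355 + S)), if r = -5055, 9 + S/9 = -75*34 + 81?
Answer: -20947/105869509 ≈ -0.00019786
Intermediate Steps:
S = -22302 (S = -81 + 9*(-75*34 + 81) = -81 + 9*(-2550 + 81) = -81 + 9*(-2469) = -81 - 22221 = -22302)
1/(r + (19954 - 37530)/(1355 + S)) = 1/(-5055 + (19954 - 37530)/(1355 - 22302)) = 1/(-5055 - 17576/(-20947)) = 1/(-5055 - 17576*(-1/20947)) = 1/(-5055 + 17576/20947) = 1/(-105869509/20947) = -20947/105869509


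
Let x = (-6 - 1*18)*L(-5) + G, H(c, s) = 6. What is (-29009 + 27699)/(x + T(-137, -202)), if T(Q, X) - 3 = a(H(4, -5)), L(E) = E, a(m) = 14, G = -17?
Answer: -131/12 ≈ -10.917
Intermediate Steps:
T(Q, X) = 17 (T(Q, X) = 3 + 14 = 17)
x = 103 (x = (-6 - 1*18)*(-5) - 17 = (-6 - 18)*(-5) - 17 = -24*(-5) - 17 = 120 - 17 = 103)
(-29009 + 27699)/(x + T(-137, -202)) = (-29009 + 27699)/(103 + 17) = -1310/120 = -1310*1/120 = -131/12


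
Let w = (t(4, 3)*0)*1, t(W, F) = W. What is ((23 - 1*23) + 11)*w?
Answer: 0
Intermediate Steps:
w = 0 (w = (4*0)*1 = 0*1 = 0)
((23 - 1*23) + 11)*w = ((23 - 1*23) + 11)*0 = ((23 - 23) + 11)*0 = (0 + 11)*0 = 11*0 = 0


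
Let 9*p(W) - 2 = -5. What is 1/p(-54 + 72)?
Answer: -3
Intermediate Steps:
p(W) = -1/3 (p(W) = 2/9 + (1/9)*(-5) = 2/9 - 5/9 = -1/3)
1/p(-54 + 72) = 1/(-1/3) = -3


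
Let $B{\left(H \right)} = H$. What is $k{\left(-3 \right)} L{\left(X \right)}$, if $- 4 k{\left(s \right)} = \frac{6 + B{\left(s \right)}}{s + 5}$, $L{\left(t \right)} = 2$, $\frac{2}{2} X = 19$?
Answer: $- \frac{3}{4} \approx -0.75$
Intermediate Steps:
$X = 19$
$k{\left(s \right)} = - \frac{6 + s}{4 \left(5 + s\right)}$ ($k{\left(s \right)} = - \frac{\left(6 + s\right) \frac{1}{s + 5}}{4} = - \frac{\left(6 + s\right) \frac{1}{5 + s}}{4} = - \frac{\frac{1}{5 + s} \left(6 + s\right)}{4} = - \frac{6 + s}{4 \left(5 + s\right)}$)
$k{\left(-3 \right)} L{\left(X \right)} = \frac{-6 - -3}{4 \left(5 - 3\right)} 2 = \frac{-6 + 3}{4 \cdot 2} \cdot 2 = \frac{1}{4} \cdot \frac{1}{2} \left(-3\right) 2 = \left(- \frac{3}{8}\right) 2 = - \frac{3}{4}$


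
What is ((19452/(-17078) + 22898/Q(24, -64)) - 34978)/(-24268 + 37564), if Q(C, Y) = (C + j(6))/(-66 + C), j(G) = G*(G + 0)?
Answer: -725925139/189224240 ≈ -3.8363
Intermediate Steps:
j(G) = G² (j(G) = G*G = G²)
Q(C, Y) = (36 + C)/(-66 + C) (Q(C, Y) = (C + 6²)/(-66 + C) = (C + 36)/(-66 + C) = (36 + C)/(-66 + C))
((19452/(-17078) + 22898/Q(24, -64)) - 34978)/(-24268 + 37564) = ((19452/(-17078) + 22898/(((36 + 24)/(-66 + 24)))) - 34978)/(-24268 + 37564) = ((19452*(-1/17078) + 22898/((60/(-42)))) - 34978)/13296 = ((-9726/8539 + 22898/((-1/42*60))) - 34978)*(1/13296) = ((-9726/8539 + 22898/(-10/7)) - 34978)*(1/13296) = ((-9726/8539 + 22898*(-7/10)) - 34978)*(1/13296) = ((-9726/8539 - 80143/5) - 34978)*(1/13296) = (-684389707/42695 - 34978)*(1/13296) = -2177775417/42695*1/13296 = -725925139/189224240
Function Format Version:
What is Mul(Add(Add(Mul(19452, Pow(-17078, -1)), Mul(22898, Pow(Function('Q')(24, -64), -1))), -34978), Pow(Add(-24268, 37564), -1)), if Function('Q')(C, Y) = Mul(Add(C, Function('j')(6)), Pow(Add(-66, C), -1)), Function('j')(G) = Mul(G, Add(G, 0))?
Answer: Rational(-725925139, 189224240) ≈ -3.8363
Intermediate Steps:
Function('j')(G) = Pow(G, 2) (Function('j')(G) = Mul(G, G) = Pow(G, 2))
Function('Q')(C, Y) = Mul(Pow(Add(-66, C), -1), Add(36, C)) (Function('Q')(C, Y) = Mul(Add(C, Pow(6, 2)), Pow(Add(-66, C), -1)) = Mul(Add(C, 36), Pow(Add(-66, C), -1)) = Mul(Add(36, C), Pow(Add(-66, C), -1)) = Mul(Pow(Add(-66, C), -1), Add(36, C)))
Mul(Add(Add(Mul(19452, Pow(-17078, -1)), Mul(22898, Pow(Function('Q')(24, -64), -1))), -34978), Pow(Add(-24268, 37564), -1)) = Mul(Add(Add(Mul(19452, Pow(-17078, -1)), Mul(22898, Pow(Mul(Pow(Add(-66, 24), -1), Add(36, 24)), -1))), -34978), Pow(Add(-24268, 37564), -1)) = Mul(Add(Add(Mul(19452, Rational(-1, 17078)), Mul(22898, Pow(Mul(Pow(-42, -1), 60), -1))), -34978), Pow(13296, -1)) = Mul(Add(Add(Rational(-9726, 8539), Mul(22898, Pow(Mul(Rational(-1, 42), 60), -1))), -34978), Rational(1, 13296)) = Mul(Add(Add(Rational(-9726, 8539), Mul(22898, Pow(Rational(-10, 7), -1))), -34978), Rational(1, 13296)) = Mul(Add(Add(Rational(-9726, 8539), Mul(22898, Rational(-7, 10))), -34978), Rational(1, 13296)) = Mul(Add(Add(Rational(-9726, 8539), Rational(-80143, 5)), -34978), Rational(1, 13296)) = Mul(Add(Rational(-684389707, 42695), -34978), Rational(1, 13296)) = Mul(Rational(-2177775417, 42695), Rational(1, 13296)) = Rational(-725925139, 189224240)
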